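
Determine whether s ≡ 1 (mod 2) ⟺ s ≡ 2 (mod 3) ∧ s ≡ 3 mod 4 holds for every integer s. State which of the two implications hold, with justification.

(⟸) If s ≡ 2 (mod 3) and s ≡ 3 (mod 4), then by the Chinese remainder theorem s ≡ 11 (mod 12). Since 11 ≡ 1 (mod 2) and 2 ∣ 12, we get s ≡ 1 (mod 2).

(⟹) This fails: s = 1 gives 1 ≡ 1 (mod 2) but 1 ≡ 1 (mod 3), so the conjunction on the right does not hold.

The forward direction fails; the converse holds.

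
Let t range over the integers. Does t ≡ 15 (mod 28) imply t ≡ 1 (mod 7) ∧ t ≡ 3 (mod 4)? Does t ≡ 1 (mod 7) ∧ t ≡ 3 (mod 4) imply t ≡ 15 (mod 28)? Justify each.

(←) If t ≡ 1 (mod 7) and t ≡ 3 (mod 4), then by the Chinese remainder theorem t ≡ 15 (mod 28). This is exactly t ≡ 15 (mod 28).

(→) Suppose t ≡ 15 (mod 28); write t = 28j + 15. Since 7 ∣ 28, reducing mod 7 gives t ≡ 15 ≡ 1 (mod 7); since 4 ∣ 28, reducing mod 4 gives t ≡ 15 ≡ 3 (mod 4).

Both implications hold.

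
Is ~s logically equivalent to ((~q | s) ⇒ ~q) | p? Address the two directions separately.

(←) This fails. Under s = T, p = F, q = F, the left side is false but the right side is true.

(→) Assume the antecedent. If s is true, the antecedent cannot hold. If s is false, ((~q | s) ⇒ ~q) | p reduces to true regardless of the other variables. Either way ((~q | s) ⇒ ~q) | p holds.

Only the forward direction holds.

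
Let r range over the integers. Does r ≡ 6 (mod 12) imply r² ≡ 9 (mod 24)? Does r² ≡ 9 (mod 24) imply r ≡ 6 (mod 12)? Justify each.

(⟹) This fails: take r = 6. Then 6 ≡ 6 (mod 12), but 6² = 36 ≡ 12 (mod 24), not 9.

(⟸) This fails: take r = 3. Then 3² = 9 ≡ 9 (mod 24), yet 3 ≡ 3 (mod 12), not 6.

Neither direction holds.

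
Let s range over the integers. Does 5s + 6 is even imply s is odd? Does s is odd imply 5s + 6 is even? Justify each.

(⇒) This fails: s = 4 gives 5s + 6 = 26, which is even, but 4 is even, not odd.

(⇐) This also fails: s = 5 is odd, but 5s + 6 = 31 is odd, not even.

Neither direction holds.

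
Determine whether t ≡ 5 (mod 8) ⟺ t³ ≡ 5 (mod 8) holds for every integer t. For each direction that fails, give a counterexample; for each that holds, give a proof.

(←) Suppose t³ ≡ 5 (mod 8). The only residue r in {0, …, 7} with r³ ≡ 5 (mod 8) is r = 5, so t ≡ 5 (mod 8).

(→) Suppose t ≡ 5 (mod 8). Write t = 8j + 5. Then (8j + 5)³ = 512j³ + 960j² + 600j + 125 = 8(64j³ + 120j² + 75j + 15) + 5, so t³ ≡ 5 (mod 8).

The biconditional holds.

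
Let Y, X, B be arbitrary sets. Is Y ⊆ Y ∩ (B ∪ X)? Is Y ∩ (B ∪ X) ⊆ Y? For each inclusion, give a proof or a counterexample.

Forward inclusion. This inclusion fails. Take Y = {1}, X = ∅, B = ∅; then 1 ∈ Y but 1 ∉ Y ∩ (B ∪ X).

Reverse inclusion. Let x ∈ Y ∩ (B ∪ X). Then either x ∈ Y ∩ X and x ∉ B; or x ∈ Y ∩ B and x ∉ X; or x ∈ Y ∩ X ∩ B. In each case x ∈ Y, so Y ∩ (B ∪ X) ⊆ Y.

(⊆) fails; (⊇) holds.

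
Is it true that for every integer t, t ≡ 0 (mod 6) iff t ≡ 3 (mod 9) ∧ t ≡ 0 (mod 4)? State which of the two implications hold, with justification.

(⟹) This fails: t = 0 gives 0 ≡ 0 (mod 6) but 0 ≡ 0 (mod 9), so the conjunction on the right does not hold.

(⟸) Conversely, if t ≡ 3 (mod 9) and t ≡ 0 (mod 4), then by the Chinese remainder theorem t ≡ 12 (mod 36). Since 12 ≡ 0 (mod 6) and 6 ∣ 36, we get t ≡ 0 (mod 6).

Only the reverse direction holds.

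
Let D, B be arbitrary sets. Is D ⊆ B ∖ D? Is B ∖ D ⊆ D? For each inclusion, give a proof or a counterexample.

Forward inclusion. This inclusion fails. Take D = {1}, B = ∅; then 1 ∈ D but 1 ∉ B ∖ D.

Reverse inclusion. This inclusion fails. Take D = ∅, B = {1}; then 1 ∈ B ∖ D but 1 ∉ D.

Neither inclusion holds.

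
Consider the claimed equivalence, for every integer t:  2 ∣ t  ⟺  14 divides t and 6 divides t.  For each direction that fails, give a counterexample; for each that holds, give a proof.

(⟹) This fails: take t = 2. Certainly 2 ∣ 2, but 14 ∤ 2.

(⟸) Suppose 14 ∣ t and 6 ∣ t. Any common multiple of 14 and 6 is a multiple of their lcm; here lcm(14, 6) = 14·6/gcd(14, 6) = 84/2 = 42, so 42 ∣ t. Since 2 ∣ 42, it follows that 2 ∣ t.

Not equivalent: only (⇐) holds.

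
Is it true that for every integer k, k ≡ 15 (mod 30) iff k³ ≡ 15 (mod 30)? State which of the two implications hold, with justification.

(⇒) Suppose k ≡ 15 (mod 30). Write k = 30j + 15. Then (30j + 15)³ = 27000j³ + 40500j² + 20250j + 3375 = 30(900j³ + 1350j² + 675j + 112) + 15, so k³ ≡ 15 (mod 30).

(⇐) Conversely, suppose k³ ≡ 15 (mod 30). The only residue r in {0, …, 29} with r³ ≡ 15 (mod 30) is r = 15, so k ≡ 15 (mod 30).

Both implications hold.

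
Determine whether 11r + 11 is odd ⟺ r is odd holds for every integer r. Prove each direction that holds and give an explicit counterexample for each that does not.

[⇒] This fails: r = 0 gives 11r + 11 = 11, which is odd, but 0 is even, not odd.

[⇐] This also fails: r = 5 is odd, but 11r + 11 = 66 is even, not odd.

(⇒) fails and (⇐) fails.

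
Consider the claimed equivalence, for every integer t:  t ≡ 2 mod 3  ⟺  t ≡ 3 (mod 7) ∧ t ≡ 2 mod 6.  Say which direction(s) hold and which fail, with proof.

(→) This fails: t = 32 gives 32 ≡ 2 (mod 3) but 32 ≡ 4 (mod 7), so the conjunction on the right does not hold.

(←) Conversely, if t ≡ 3 (mod 7) and t ≡ 2 (mod 6), then by the Chinese remainder theorem t ≡ 38 (mod 42). Since 38 ≡ 2 (mod 3) and 3 ∣ 42, we get t ≡ 2 (mod 3).

Only the reverse direction holds.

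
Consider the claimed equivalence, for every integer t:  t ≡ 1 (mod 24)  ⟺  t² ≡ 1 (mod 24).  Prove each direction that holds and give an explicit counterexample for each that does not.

Forward direction. Suppose t ≡ 1 (mod 24). Write t = 24j + 1. Then (24j + 1)² = 576j² + 48j + 1 = 24(24j² + 2j) + 1, so t² ≡ 1 (mod 24).

Converse. This fails: take t = 5. Then 5² = 25 ≡ 1 (mod 24), yet 5 ≡ 5 (mod 24), not 1.

Not equivalent: only (⇒) holds.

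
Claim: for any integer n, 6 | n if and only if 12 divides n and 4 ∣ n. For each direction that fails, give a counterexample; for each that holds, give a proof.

Converse. Suppose 12 ∣ n and 4 ∣ n. Any common multiple of 12 and 4 is a multiple of their lcm; here lcm(12, 4) = 12·4/gcd(12, 4) = 48/4 = 12, so 12 ∣ n. Since 6 ∣ 12, it follows that 6 ∣ n.

Forward direction. This fails: take n = 6. Certainly 6 ∣ 6, but 12 ∤ 6.

The forward direction fails; the converse holds.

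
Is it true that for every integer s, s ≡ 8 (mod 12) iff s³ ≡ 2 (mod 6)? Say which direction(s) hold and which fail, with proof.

(⟹) Suppose s ≡ 8 (mod 12). Then s³ ≡ 8³ = 512 (mod 12), and since 6 ∣ 12, also s³ ≡ 2 (mod 6).

(⟸) This fails: take s = 2. Then 2³ = 8 ≡ 2 (mod 6), yet 2 ≡ 2 (mod 12), not 8.

Only the forward direction holds.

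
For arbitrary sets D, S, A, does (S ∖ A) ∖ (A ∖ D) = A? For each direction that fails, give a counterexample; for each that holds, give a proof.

Forward inclusion. This inclusion fails. Take D = ∅, S = {1}, A = ∅; then 1 ∈ (S ∖ A) ∖ (A ∖ D) but 1 ∉ A.

Reverse inclusion. This inclusion fails. Take D = ∅, S = ∅, A = {1}; then 1 ∈ A but 1 ∉ (S ∖ A) ∖ (A ∖ D).

(⊆) fails and (⊇) fails.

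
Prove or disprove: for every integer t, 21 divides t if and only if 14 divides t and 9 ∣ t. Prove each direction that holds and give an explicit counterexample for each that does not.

The forward direction fails; the converse holds.

(←) Suppose 14 ∣ t and 9 ∣ t. Any common multiple of 14 and 9 is a multiple of their lcm; here gcd(14, 9) = 1, so lcm(14, 9) = 14·9 = 126, so 126 ∣ t. Since 21 ∣ 126, it follows that 21 ∣ t.

(→) This fails: take t = 21. Certainly 21 ∣ 21, but 14 ∤ 21.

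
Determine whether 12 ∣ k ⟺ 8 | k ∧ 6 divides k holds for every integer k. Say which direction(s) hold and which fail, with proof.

(⟸) Suppose 8 ∣ k and 6 ∣ k. Any common multiple of 8 and 6 is a multiple of their lcm; here lcm(8, 6) = 8·6/gcd(8, 6) = 48/2 = 24, so 24 ∣ k. Since 12 ∣ 24, it follows that 12 ∣ k.

(⟹) This fails: take k = 12. Certainly 12 ∣ 12, but 8 ∤ 12.

(⇒) fails; (⇐) holds.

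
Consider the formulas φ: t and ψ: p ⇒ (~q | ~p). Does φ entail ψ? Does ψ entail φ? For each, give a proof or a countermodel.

Both directions fail.

(⟹) This fails. Under p = T, t = T, q = T, the left side is true but the right side is false.

(⟸) This fails. Under p = F, t = F, q = F, the left side is false but the right side is true.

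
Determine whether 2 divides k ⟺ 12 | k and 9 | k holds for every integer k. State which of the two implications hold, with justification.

Only the reverse direction holds.

[⇐] Suppose 12 ∣ k and 9 ∣ k. Any common multiple of 12 and 9 is a multiple of their lcm; here lcm(12, 9) = 12·9/gcd(12, 9) = 108/3 = 36, so 36 ∣ k. Since 2 ∣ 36, it follows that 2 ∣ k.

[⇒] This fails: take k = 2. Certainly 2 ∣ 2, but 12 ∤ 2.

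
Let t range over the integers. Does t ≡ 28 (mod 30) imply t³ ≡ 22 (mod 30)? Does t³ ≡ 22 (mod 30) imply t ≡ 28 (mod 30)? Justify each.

(→) Suppose t ≡ 28 (mod 30). Write t = 30j + 28. Then (30j + 28)³ = 27000j³ + 75600j² + 70560j + 21952 = 30(900j³ + 2520j² + 2352j + 731) + 22, so t³ ≡ 22 (mod 30).

(←) Conversely, suppose t³ ≡ 22 (mod 30). The only residue r in {0, …, 29} with r³ ≡ 22 (mod 30) is r = 28, so t ≡ 28 (mod 30).

Equivalent; both directions hold.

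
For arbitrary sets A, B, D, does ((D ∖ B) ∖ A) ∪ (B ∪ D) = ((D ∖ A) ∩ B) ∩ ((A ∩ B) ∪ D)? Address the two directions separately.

(⊇) Let x ∈ ((D ∖ A) ∩ B) ∩ ((A ∩ B) ∪ D). Then x ∈ B ∩ D and x ∉ A, from which x ∈ ((D ∖ B) ∖ A) ∪ (B ∪ D).

(⊆) This inclusion fails. Take A = ∅, B = {1}, D = ∅; then 1 ∈ ((D ∖ B) ∖ A) ∪ (B ∪ D) but 1 ∉ ((D ∖ A) ∩ B) ∩ ((A ∩ B) ∪ D).

(⊆) fails; (⊇) holds.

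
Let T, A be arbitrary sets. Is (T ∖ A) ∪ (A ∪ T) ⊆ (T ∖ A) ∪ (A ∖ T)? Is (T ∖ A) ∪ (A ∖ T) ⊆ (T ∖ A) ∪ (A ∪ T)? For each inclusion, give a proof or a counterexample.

(⊆) This inclusion fails. Take T = {1}, A = {1}; then 1 ∈ (T ∖ A) ∪ (A ∪ T) but 1 ∉ (T ∖ A) ∪ (A ∖ T).

(⊇) Let x ∈ (T ∖ A) ∪ (A ∖ T). Then either x ∈ T and x ∉ A; or x ∈ A and x ∉ T. In each case x ∈ (T ∖ A) ∪ (A ∪ T), so (T ∖ A) ∪ (A ∖ T) ⊆ (T ∖ A) ∪ (A ∪ T).

(⊆) fails; (⊇) holds.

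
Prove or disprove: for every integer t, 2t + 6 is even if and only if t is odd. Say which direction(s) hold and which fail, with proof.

Only the converse holds.

(⇒) This fails: take t = 4. Then 2t + 6 = 14, which is even, yet t = 4 is even, not odd.

(⇐) Suppose t is odd. Since 2 is even, 2t is even for every t, so 2t + 6 has the same parity as 6, which is even. Hence 2t + 6 is even.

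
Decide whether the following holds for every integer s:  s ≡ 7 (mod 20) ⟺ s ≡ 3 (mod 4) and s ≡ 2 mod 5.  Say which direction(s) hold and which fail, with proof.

(⟹) Suppose s ≡ 7 (mod 20); write s = 20j + 7. Since 4 ∣ 20, reducing mod 4 gives s ≡ 7 ≡ 3 (mod 4); since 5 ∣ 20, reducing mod 5 gives s ≡ 7 ≡ 2 (mod 5).

(⟸) Conversely, if s ≡ 3 (mod 4) and s ≡ 2 (mod 5), then by the Chinese remainder theorem s ≡ 7 (mod 20). This is exactly s ≡ 7 (mod 20).

The biconditional holds.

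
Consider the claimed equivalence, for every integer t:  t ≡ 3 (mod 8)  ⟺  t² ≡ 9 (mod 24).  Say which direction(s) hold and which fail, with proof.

Neither implication holds.

(⟹) This fails: take t = 11. Then 11 ≡ 3 (mod 8), but 11² = 121 ≡ 1 (mod 24), not 9.

(⟸) This fails: take t = 9. Then 9² = 81 ≡ 9 (mod 24), yet 9 ≡ 1 (mod 8), not 3.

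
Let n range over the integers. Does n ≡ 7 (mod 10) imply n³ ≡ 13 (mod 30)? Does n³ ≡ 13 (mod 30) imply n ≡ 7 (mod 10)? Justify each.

[⇒] This fails: take n = 17. Then 17 ≡ 7 (mod 10), but 17³ = 4913 ≡ 23 (mod 30), not 13.

[⇐] Conversely, the residues r modulo 30 with r³ ≡ 13 (mod 30) are exactly {7}, and each is ≡ 7 (mod 10).

Only the converse holds.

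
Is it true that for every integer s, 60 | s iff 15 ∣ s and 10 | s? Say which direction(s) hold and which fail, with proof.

Only the forward implication holds.

[⇒] If 60 ∣ s, write s = 60q. Since 60 = 4·15, s = 15·(4q), so 15 ∣ s; and since 60 = 6·10, s = 10·(6q), so 10 ∣ s.

[⇐] This fails: take s = 30. Both 15 ∣ 30 and 10 ∣ 30, yet 30 is not a multiple of 60 (since 30 = 0·60 + 30), so 60 ∤ 30.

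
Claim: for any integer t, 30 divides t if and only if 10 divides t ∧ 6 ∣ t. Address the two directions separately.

(⟹) If 30 ∣ t, write t = 30q. Since 30 = 3·10, t = 10·(3q), so 10 ∣ t; and since 30 = 5·6, t = 6·(5q), so 6 ∣ t.

(⟸) Suppose 10 ∣ t and 6 ∣ t. Any common multiple of 10 and 6 is a multiple of their lcm; here lcm(10, 6) = 10·6/gcd(10, 6) = 60/2 = 30, so 30 ∣ t.

Equivalent; both directions hold.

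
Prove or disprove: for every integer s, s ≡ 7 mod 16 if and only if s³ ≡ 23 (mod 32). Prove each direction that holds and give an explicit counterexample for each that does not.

(⟹) This fails: take s = 23. Then 23 ≡ 7 (mod 16), but 23³ = 12167 ≡ 7 (mod 32), not 23.

(⟸) Conversely, the residues r modulo 32 with r³ ≡ 23 (mod 32) are exactly {7}, and each is ≡ 7 (mod 16).

Not equivalent: only (⇐) holds.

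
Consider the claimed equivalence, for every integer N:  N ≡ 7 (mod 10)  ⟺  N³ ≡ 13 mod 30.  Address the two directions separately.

Converse. The residues r modulo 30 with r³ ≡ 13 (mod 30) are exactly {7}, and each is ≡ 7 (mod 10).

Forward direction. This fails: take N = 17. Then 17 ≡ 7 (mod 10), but 17³ = 4913 ≡ 23 (mod 30), not 13.

Only the converse holds.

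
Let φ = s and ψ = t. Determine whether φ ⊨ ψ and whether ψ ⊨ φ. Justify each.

(⇒) This fails. Under s = T, t = F, the left side is true but the right side is false.

(⇐) This fails. Under s = F, t = T, the left side is false but the right side is true.

(⇒) fails and (⇐) fails.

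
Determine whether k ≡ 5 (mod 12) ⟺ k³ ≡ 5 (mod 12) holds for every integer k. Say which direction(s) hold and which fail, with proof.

(⟹) Suppose k ≡ 5 (mod 12). Write k = 12j + 5. Then (12j + 5)³ = 1728j³ + 2160j² + 900j + 125 = 12(144j³ + 180j² + 75j + 10) + 5, so k³ ≡ 5 (mod 12).

(⟸) Conversely, suppose k³ ≡ 5 (mod 12). The only residue r in {0, …, 11} with r³ ≡ 5 (mod 12) is r = 5, so k ≡ 5 (mod 12).

Both directions hold; the statement is true.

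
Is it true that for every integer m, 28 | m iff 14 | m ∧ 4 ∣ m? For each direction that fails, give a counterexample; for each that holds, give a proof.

Converse. Suppose 14 ∣ m and 4 ∣ m. Any common multiple of 14 and 4 is a multiple of their lcm; here lcm(14, 4) = 14·4/gcd(14, 4) = 56/2 = 28, so 28 ∣ m.

Forward direction. If 28 ∣ m, write m = 28q. Since 28 = 2·14, m = 14·(2q), so 14 ∣ m; and since 28 = 7·4, m = 4·(7q), so 4 ∣ m.

The biconditional holds.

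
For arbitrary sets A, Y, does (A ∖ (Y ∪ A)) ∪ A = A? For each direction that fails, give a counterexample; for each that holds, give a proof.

Both inclusions hold.

(⊆) Let x ∈ (A ∖ (Y ∪ A)) ∪ A. Then either x ∈ A and x ∉ Y; or x ∈ A ∩ Y. In each case x ∈ A, so (A ∖ (Y ∪ A)) ∪ A ⊆ A.

(⊇) Let x ∈ A. Then either x ∈ A and x ∉ Y; or x ∈ A ∩ Y. In each case x ∈ (A ∖ (Y ∪ A)) ∪ A, so A ⊆ (A ∖ (Y ∪ A)) ∪ A.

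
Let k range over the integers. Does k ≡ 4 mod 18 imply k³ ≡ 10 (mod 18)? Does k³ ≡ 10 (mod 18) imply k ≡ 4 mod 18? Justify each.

The forward direction holds; the converse fails.

(→) Suppose k ≡ 4 mod 18. Write k = 18j + 4. Then (18j + 4)³ = 5832j³ + 3888j² + 864j + 64 = 18(324j³ + 216j² + 48j + 3) + 10, so k³ ≡ 10 (mod 18).

(←) This fails: take k = 10. Then 10³ = 1000 ≡ 10 (mod 18), yet 10 ≡ 10 (mod 18), not 4.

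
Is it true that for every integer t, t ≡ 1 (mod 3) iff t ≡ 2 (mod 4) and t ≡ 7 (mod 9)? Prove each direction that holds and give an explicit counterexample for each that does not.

(→) This fails: t = 1 gives 1 ≡ 1 (mod 3) but 1 ≡ 1 (mod 4), so the conjunction on the right does not hold.

(←) Conversely, if t ≡ 2 (mod 4) and t ≡ 7 (mod 9), then by the Chinese remainder theorem t ≡ 34 (mod 36). Since 34 ≡ 1 (mod 3) and 3 ∣ 36, we get t ≡ 1 (mod 3).

Only the converse holds.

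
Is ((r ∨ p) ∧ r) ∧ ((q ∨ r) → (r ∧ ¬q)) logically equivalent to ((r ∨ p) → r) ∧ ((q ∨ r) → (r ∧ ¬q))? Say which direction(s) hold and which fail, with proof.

Only the forward direction holds.

(→) Assume the antecedent. If r is true, the antecedent forces (r = T, q = F, p = F) or (r = T, q = F, p = T), and the consequent holds there. If r is false, the antecedent cannot hold. Either way the consequent holds.

(←) This fails. Under r = F, q = F, p = F, the left side is false but the right side is true.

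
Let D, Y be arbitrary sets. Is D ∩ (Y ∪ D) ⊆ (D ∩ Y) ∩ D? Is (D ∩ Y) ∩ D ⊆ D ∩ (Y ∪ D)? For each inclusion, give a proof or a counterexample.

Reverse inclusion. Let x ∈ (D ∩ Y) ∩ D. Then x ∈ D ∩ Y, from which x ∈ D ∩ (Y ∪ D).

Forward inclusion. This inclusion fails. Take D = {1}, Y = ∅; then 1 ∈ D ∩ (Y ∪ D) but 1 ∉ (D ∩ Y) ∩ D.

The sets are not equal: only the reverse inclusion holds.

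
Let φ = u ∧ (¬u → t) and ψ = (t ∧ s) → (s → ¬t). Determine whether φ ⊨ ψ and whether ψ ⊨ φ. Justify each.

Both directions fail.

[⇒] This fails. Under t = T, s = T, u = T, the left side is true but the right side is false.

[⇐] This fails. Under t = F, s = F, u = F, the left side is false but the right side is true.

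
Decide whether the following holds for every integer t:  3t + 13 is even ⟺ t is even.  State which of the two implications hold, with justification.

Both directions fail.

(⟹) This fails: t = 7 gives 3t + 13 = 34, which is even, but 7 is odd, not even.

(⟸) This also fails: t = 4 is even, but 3t + 13 = 25 is odd, not even.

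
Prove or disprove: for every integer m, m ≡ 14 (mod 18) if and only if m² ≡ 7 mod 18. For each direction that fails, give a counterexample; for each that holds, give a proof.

Neither direction holds.

(→) This fails: take m = 14. Then 14 ≡ 14 (mod 18), but 14² = 196 ≡ 16 (mod 18), not 7.

(←) This fails: take m = 5. Then 5² = 25 ≡ 7 (mod 18), yet 5 ≡ 5 (mod 18), not 14.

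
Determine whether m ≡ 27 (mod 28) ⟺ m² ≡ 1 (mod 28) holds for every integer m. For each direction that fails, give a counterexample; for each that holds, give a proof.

(⇒) Suppose m ≡ 27 (mod 28). Write m = 28j + 27. Then (28j + 27)² = 784j² + 1512j + 729 = 28(28j² + 54j + 26) + 1, so m² ≡ 1 (mod 28).

(⇐) This fails: take m = 1. Then 1² = 1 ≡ 1 (mod 28), yet 1 ≡ 1 (mod 28), not 27.

Only the forward direction holds.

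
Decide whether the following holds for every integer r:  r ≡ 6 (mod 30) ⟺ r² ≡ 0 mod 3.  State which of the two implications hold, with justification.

The forward direction holds; the converse fails.

(⇒) Suppose r ≡ 6 (mod 30). Then r² ≡ 6² = 36 (mod 30), and since 3 ∣ 30, also r² ≡ 0 (mod 3).

(⇐) This fails: take r = 0. Then 0² = 0 ≡ 0 (mod 3), yet 0 ≡ 0 (mod 30), not 6.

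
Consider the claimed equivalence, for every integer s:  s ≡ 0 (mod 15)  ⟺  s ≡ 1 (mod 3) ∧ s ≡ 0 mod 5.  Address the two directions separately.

(⇒) fails and (⇐) fails.

(⇒) This fails: s = 0 gives 0 ≡ 0 (mod 15) but 0 ≡ 0 (mod 3), so the conjunction on the right does not hold.

(⇐) This fails: s = 10 satisfies both congruences on the right (10 ≡ 1 mod 3 and 10 ≡ 0 mod 5) yet 10 ≡ 10 (mod 15), not 0.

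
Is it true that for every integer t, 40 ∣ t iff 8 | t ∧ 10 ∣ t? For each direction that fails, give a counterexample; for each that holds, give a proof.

(⇐) Suppose 8 ∣ t and 10 ∣ t. Any common multiple of 8 and 10 is a multiple of their lcm; here lcm(8, 10) = 8·10/gcd(8, 10) = 80/2 = 40, so 40 ∣ t.

(⇒) If 40 ∣ t, write t = 40q. Since 40 = 5·8, t = 8·(5q), so 8 ∣ t; and since 40 = 4·10, t = 10·(4q), so 10 ∣ t.

Both directions hold; the statement is true.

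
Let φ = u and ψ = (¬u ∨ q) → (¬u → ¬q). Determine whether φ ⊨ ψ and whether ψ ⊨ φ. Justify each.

Only the forward direction holds.

(⟸) This fails. Under q = F, u = F, the left side is false but the right side is true.

(⟹) Assume the antecedent. If q is true, the antecedent forces (q = T, u = T), and (¬u ∨ q) → (¬u → ¬q) holds there. If q is false, (¬u ∨ q) → (¬u → ¬q) reduces to true regardless of the other variables. Either way (¬u ∨ q) → (¬u → ¬q) holds.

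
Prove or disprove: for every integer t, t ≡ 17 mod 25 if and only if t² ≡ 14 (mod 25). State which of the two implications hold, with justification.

[⇒] Suppose t ≡ 17 mod 25. Write t = 25j + 17. Then (25j + 17)² = 625j² + 850j + 289 = 25(25j² + 34j + 11) + 14, so t² ≡ 14 (mod 25).

[⇐] This fails: take t = 8. Then 8² = 64 ≡ 14 (mod 25), yet 8 ≡ 8 (mod 25), not 17.

Not equivalent: only (⇒) holds.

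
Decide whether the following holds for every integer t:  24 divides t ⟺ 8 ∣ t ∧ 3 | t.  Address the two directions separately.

[⇒] If 24 ∣ t, write t = 24q. Since 24 = 3·8, t = 8·(3q), so 8 ∣ t; and since 24 = 8·3, t = 3·(8q), so 3 ∣ t.

[⇐] Suppose 8 ∣ t and 3 ∣ t. Any common multiple of 8 and 3 is a multiple of their lcm; here gcd(8, 3) = 1, so lcm(8, 3) = 8·3 = 24, so 24 ∣ t.

Equivalent; both directions hold.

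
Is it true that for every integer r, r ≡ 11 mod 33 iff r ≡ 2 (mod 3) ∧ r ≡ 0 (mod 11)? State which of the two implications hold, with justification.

Both directions hold; the statement is true.

[⇒] Suppose r ≡ 11 (mod 33); write r = 33j + 11. Since 3 ∣ 33, reducing mod 3 gives r ≡ 11 ≡ 2 (mod 3); since 11 ∣ 33, reducing mod 11 gives r ≡ 11 ≡ 0 (mod 11).

[⇐] Conversely, if r ≡ 2 (mod 3) and r ≡ 0 (mod 11), then by the Chinese remainder theorem r ≡ 11 (mod 33). This is exactly r ≡ 11 (mod 33).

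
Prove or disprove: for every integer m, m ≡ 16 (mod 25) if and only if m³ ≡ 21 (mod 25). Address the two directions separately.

The biconditional holds.

(⇒) Suppose m ≡ 16 (mod 25). Write m = 25j + 16. Then (25j + 16)³ = 15625j³ + 30000j² + 19200j + 4096 = 25(625j³ + 1200j² + 768j + 163) + 21, so m³ ≡ 21 (mod 25).

(⇐) Conversely, suppose m³ ≡ 21 (mod 25). The only residue r in {0, …, 24} with r³ ≡ 21 (mod 25) is r = 16, so m ≡ 16 (mod 25).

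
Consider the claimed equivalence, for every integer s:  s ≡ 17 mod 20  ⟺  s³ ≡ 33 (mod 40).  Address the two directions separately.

(⟹) This fails: take s = 37. Then 37 ≡ 17 (mod 20), but 37³ = 50653 ≡ 13 (mod 40), not 33.

(⟸) Conversely, the residues r modulo 40 with r³ ≡ 33 (mod 40) are exactly {17}, and each is ≡ 17 (mod 20).

The forward direction fails; the converse holds.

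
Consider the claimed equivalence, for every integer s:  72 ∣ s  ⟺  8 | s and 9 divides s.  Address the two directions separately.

The biconditional holds.

Forward direction. If 72 ∣ s, write s = 72q. Since 72 = 9·8, s = 8·(9q), so 8 ∣ s; and since 72 = 8·9, s = 9·(8q), so 9 ∣ s.

Converse. Suppose 8 ∣ s and 9 ∣ s. Any common multiple of 8 and 9 is a multiple of their lcm; here gcd(8, 9) = 1, so lcm(8, 9) = 8·9 = 72, so 72 ∣ s.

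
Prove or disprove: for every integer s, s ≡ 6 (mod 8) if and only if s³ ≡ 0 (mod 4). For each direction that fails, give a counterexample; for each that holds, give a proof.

Only the forward implication holds.

Forward direction. Suppose s ≡ 6 (mod 8). Then s³ ≡ 6³ = 216 (mod 8), and since 4 ∣ 8, also s³ ≡ 0 (mod 4).

Converse. This fails: take s = 0. Then 0³ = 0 ≡ 0 (mod 4), yet 0 ≡ 0 (mod 8), not 6.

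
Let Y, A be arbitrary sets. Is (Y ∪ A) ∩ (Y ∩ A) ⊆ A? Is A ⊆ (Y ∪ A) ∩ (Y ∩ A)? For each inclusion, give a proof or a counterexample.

(⟸) This inclusion fails. Take Y = ∅, A = {1}; then 1 ∈ A but 1 ∉ (Y ∪ A) ∩ (Y ∩ A).

(⟹) Let x ∈ (Y ∪ A) ∩ (Y ∩ A). Then x ∈ Y ∩ A, from which x ∈ A.

Only the forward inclusion holds.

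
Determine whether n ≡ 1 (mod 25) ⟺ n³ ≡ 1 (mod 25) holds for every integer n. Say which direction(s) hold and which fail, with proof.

Both directions hold; the statement is true.

(⟸) Suppose n³ ≡ 1 (mod 25). The only residue r in {0, …, 24} with r³ ≡ 1 (mod 25) is r = 1, so n ≡ 1 (mod 25).

(⟹) Suppose n ≡ 1 (mod 25). Write n = 25j + 1. Then (25j + 1)³ = 15625j³ + 1875j² + 75j + 1 = 25(625j³ + 75j² + 3j) + 1, so n³ ≡ 1 (mod 25).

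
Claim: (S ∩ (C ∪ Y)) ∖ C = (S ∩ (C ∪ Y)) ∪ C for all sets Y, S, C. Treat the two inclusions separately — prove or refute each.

(⟸) This inclusion fails. Take Y = ∅, S = ∅, C = {1}; then 1 ∈ (S ∩ (C ∪ Y)) ∪ C but 1 ∉ (S ∩ (C ∪ Y)) ∖ C.

(⟹) Let x ∈ (S ∩ (C ∪ Y)) ∖ C. Then x ∈ Y ∩ S and x ∉ C, from which x ∈ (S ∩ (C ∪ Y)) ∪ C.

Only the forward inclusion holds.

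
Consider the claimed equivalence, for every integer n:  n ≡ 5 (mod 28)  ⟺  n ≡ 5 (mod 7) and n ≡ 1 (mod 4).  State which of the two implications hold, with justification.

[⇒] Suppose n ≡ 5 (mod 28); write n = 28j + 5. Since 7 ∣ 28, reducing mod 7 gives n ≡ 5 (mod 7); since 4 ∣ 28, reducing mod 4 gives n ≡ 5 ≡ 1 (mod 4).

[⇐] Conversely, if n ≡ 5 (mod 7) and n ≡ 1 (mod 4), then by the Chinese remainder theorem n ≡ 5 (mod 28). This is exactly n ≡ 5 (mod 28).

Both implications hold.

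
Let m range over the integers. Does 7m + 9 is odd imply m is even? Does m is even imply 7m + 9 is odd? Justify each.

The biconditional holds.

(⇒) Suppose 7m + 9 is odd. Since 7 is odd, 7m and m have the same parity, so 7m + 9 ≡ m + 9 (mod 2). As 9 is odd, 7m + 9 is odd exactly when m is even. Thus m is even.

(⇐) Conversely, suppose m is even; write m = 2j. Then 7m + 9 = 7·(2j) + 9 = 2·7j + 9, which is odd.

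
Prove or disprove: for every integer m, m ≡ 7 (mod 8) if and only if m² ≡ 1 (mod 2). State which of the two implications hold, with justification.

Only the forward implication holds.

(⟹) Suppose m ≡ 7 (mod 8). Then m² ≡ 7² = 49 (mod 8), and since 2 ∣ 8, also m² ≡ 1 (mod 2).

(⟸) This fails: take m = 1. Then 1² = 1 ≡ 1 (mod 2), yet 1 ≡ 1 (mod 8), not 7.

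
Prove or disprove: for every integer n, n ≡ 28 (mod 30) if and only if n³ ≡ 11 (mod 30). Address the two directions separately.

Forward direction. This fails: take n = 28. Then 28 ≡ 28 (mod 30), but 28³ = 21952 ≡ 22 (mod 30), not 11.

Converse. This fails: take n = 11. Then 11³ = 1331 ≡ 11 (mod 30), yet 11 ≡ 11 (mod 30), not 28.

Both directions fail.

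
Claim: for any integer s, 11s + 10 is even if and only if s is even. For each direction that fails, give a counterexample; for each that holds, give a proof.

Both directions hold; the statement is true.

Forward direction. Suppose 11s + 10 is even. Since 11 is odd, 11s and s have the same parity, so 11s + 10 ≡ s + 10 (mod 2). As 10 is even, 11s + 10 is even exactly when s is even. Thus s is even.

Converse. Suppose s is even; write s = 2j. Then 11s + 10 = 11·(2j) + 10 = 2·11j + 10, which is even.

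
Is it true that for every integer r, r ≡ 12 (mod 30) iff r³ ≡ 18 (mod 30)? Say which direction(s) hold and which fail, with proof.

Both implications hold.

[⇒] Suppose r ≡ 12 (mod 30). Write r = 30j + 12. Then (30j + 12)³ = 27000j³ + 32400j² + 12960j + 1728 = 30(900j³ + 1080j² + 432j + 57) + 18, so r³ ≡ 18 (mod 30).

[⇐] Conversely, suppose r³ ≡ 18 (mod 30). The only residue r in {0, …, 29} with r³ ≡ 18 (mod 30) is r = 12, so r ≡ 12 (mod 30).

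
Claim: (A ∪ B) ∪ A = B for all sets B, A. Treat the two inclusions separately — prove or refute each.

Forward inclusion. This inclusion fails. Take B = ∅, A = {1}; then 1 ∈ (A ∪ B) ∪ A but 1 ∉ B.

Reverse inclusion. Let x ∈ B. Then either x ∈ B and x ∉ A; or x ∈ B ∩ A. In each case x ∈ (A ∪ B) ∪ A, so B ⊆ (A ∪ B) ∪ A.

Only the reverse inclusion holds.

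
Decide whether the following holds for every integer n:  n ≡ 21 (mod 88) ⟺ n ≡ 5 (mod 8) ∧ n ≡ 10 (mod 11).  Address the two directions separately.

Both directions hold.

(⟹) Suppose n ≡ 21 (mod 88); write n = 88j + 21. Since 8 ∣ 88, reducing mod 8 gives n ≡ 21 ≡ 5 (mod 8); since 11 ∣ 88, reducing mod 11 gives n ≡ 21 ≡ 10 (mod 11).

(⟸) Conversely, if n ≡ 5 (mod 8) and n ≡ 10 (mod 11), then by the Chinese remainder theorem n ≡ 21 (mod 88). This is exactly n ≡ 21 (mod 88).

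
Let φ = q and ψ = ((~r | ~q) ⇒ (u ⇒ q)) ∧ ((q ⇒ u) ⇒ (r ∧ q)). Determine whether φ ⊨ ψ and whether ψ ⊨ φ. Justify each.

(⇒) fails; (⇐) holds.

Forward direction. This fails. Under q = T, r = F, u = T, the left side is true but the right side is false.

Converse. Assume the antecedent. If q is true, q reduces to true regardless of the other variables. If q is false, the antecedent cannot hold. Either way q holds.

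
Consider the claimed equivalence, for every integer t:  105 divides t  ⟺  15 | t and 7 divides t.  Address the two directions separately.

The biconditional holds.

[⇐] Suppose 15 ∣ t and 7 ∣ t. Any common multiple of 15 and 7 is a multiple of their lcm; here gcd(15, 7) = 1, so lcm(15, 7) = 15·7 = 105, so 105 ∣ t.

[⇒] If 105 ∣ t, write t = 105q. Since 105 = 7·15, t = 15·(7q), so 15 ∣ t; and since 105 = 15·7, t = 7·(15q), so 7 ∣ t.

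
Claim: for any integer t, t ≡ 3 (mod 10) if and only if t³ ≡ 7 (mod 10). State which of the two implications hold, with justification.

Both directions hold; the statement is true.

(⟹) Suppose t ≡ 3 (mod 10). Write t = 10j + 3. Then (10j + 3)³ = 1000j³ + 900j² + 270j + 27 = 10(100j³ + 90j² + 27j + 2) + 7, so t³ ≡ 7 (mod 10).

(⟸) Conversely, suppose t³ ≡ 7 (mod 10). The only residue r in {0, …, 9} with r³ ≡ 7 (mod 10) is r = 3, so t ≡ 3 (mod 10).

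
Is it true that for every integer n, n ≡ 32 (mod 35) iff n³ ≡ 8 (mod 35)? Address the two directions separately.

Only the forward direction holds.

(⟹) Suppose n ≡ 32 (mod 35). Write n = 35j + 32. Then (35j + 32)³ = 42875j³ + 117600j² + 107520j + 32768 = 35(1225j³ + 3360j² + 3072j + 936) + 8, so n³ ≡ 8 (mod 35).

(⟸) This fails: take n = 2. Then 2³ = 8 ≡ 8 (mod 35), yet 2 ≡ 2 (mod 35), not 32.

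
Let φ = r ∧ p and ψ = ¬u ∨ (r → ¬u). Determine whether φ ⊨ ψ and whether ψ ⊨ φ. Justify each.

Both directions fail.

[⇒] This fails. Under r = T, u = T, p = T, the left side is true but the right side is false.

[⇐] This fails. Under r = F, u = F, p = F, the left side is false but the right side is true.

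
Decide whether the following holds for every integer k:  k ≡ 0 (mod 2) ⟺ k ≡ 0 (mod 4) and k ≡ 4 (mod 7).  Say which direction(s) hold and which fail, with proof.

(⇒) fails; (⇐) holds.

(⟹) This fails: k = 0 gives 0 ≡ 0 (mod 2) but 0 ≡ 0 (mod 7), so the conjunction on the right does not hold.

(⟸) Conversely, if k ≡ 0 (mod 4) and k ≡ 4 (mod 7), then by the Chinese remainder theorem k ≡ 4 (mod 28). Since 4 ≡ 0 (mod 2) and 2 ∣ 28, we get k ≡ 0 (mod 2).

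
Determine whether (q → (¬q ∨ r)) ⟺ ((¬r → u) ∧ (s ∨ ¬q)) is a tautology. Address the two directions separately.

(⟹) This fails. Under s = F, u = F, r = F, q = F, the left side is true but the right side is false.

(⟸) This fails. Under s = T, u = T, r = F, q = T, the left side is false but the right side is true.

Both directions fail.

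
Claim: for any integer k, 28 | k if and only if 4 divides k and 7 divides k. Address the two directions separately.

(⇐) Suppose 4 ∣ k and 7 ∣ k. Any common multiple of 4 and 7 is a multiple of their lcm; here gcd(4, 7) = 1, so lcm(4, 7) = 4·7 = 28, so 28 ∣ k.

(⇒) If 28 ∣ k, write k = 28q. Since 28 = 7·4, k = 4·(7q), so 4 ∣ k; and since 28 = 4·7, k = 7·(4q), so 7 ∣ k.

Both implications hold.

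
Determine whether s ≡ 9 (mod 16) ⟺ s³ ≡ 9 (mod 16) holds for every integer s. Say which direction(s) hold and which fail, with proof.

Both implications hold.

(⇒) Suppose s ≡ 9 (mod 16). Write s = 16j + 9. Then (16j + 9)³ = 4096j³ + 6912j² + 3888j + 729 = 16(256j³ + 432j² + 243j + 45) + 9, so s³ ≡ 9 (mod 16).

(⇐) Conversely, suppose s³ ≡ 9 (mod 16). The only residue r in {0, …, 15} with r³ ≡ 9 (mod 16) is r = 9, so s ≡ 9 (mod 16).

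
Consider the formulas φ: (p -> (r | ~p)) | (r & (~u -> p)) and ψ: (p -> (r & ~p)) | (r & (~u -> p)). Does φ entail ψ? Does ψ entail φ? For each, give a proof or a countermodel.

Both directions hold; the statement is true.

(⇒) Assume the antecedent. If p is true, the antecedent forces (p = T, u = F, r = T) or (p = T, u = T, r = T), and the consequent holds there. If p is false, the consequent reduces to true regardless of the other variables. Either way the consequent holds.

(⇐) Assume the antecedent. If p is true, the antecedent forces (p = T, u = F, r = T) or (p = T, u = T, r = T), and the consequent holds there. If p is false, the consequent reduces to true regardless of the other variables. Either way the consequent holds.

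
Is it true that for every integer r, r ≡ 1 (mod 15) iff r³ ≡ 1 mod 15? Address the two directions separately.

(⟹) Suppose r ≡ 1 (mod 15). Write r = 15j + 1. Then (15j + 1)³ = 3375j³ + 675j² + 45j + 1 = 15(225j³ + 45j² + 3j) + 1, so r³ ≡ 1 (mod 15).

(⟸) Conversely, suppose r³ ≡ 1 (mod 15). The only residue r in {0, …, 14} with r³ ≡ 1 (mod 15) is r = 1, so r ≡ 1 (mod 15).

The biconditional holds.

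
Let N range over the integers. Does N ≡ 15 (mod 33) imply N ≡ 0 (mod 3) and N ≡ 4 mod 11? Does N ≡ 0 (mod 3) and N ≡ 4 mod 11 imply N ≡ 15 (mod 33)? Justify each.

[⇒] Suppose N ≡ 15 (mod 33); write N = 33j + 15. Since 3 ∣ 33, reducing mod 3 gives N ≡ 15 ≡ 0 (mod 3); since 11 ∣ 33, reducing mod 11 gives N ≡ 15 ≡ 4 (mod 11).

[⇐] Conversely, if N ≡ 0 (mod 3) and N ≡ 4 (mod 11), then by the Chinese remainder theorem N ≡ 15 (mod 33). This is exactly N ≡ 15 (mod 33).

Both implications hold.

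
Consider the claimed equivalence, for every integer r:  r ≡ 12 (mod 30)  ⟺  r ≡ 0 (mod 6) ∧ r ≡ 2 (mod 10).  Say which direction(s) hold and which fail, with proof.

Equivalent; both directions hold.

(⟹) Suppose r ≡ 12 (mod 30); write r = 30j + 12. Since 6 ∣ 30, reducing mod 6 gives r ≡ 12 ≡ 0 (mod 6); since 10 ∣ 30, reducing mod 10 gives r ≡ 12 ≡ 2 (mod 10).

(⟸) Conversely, if r ≡ 0 (mod 6) and r ≡ 2 (mod 10), then by the Chinese remainder theorem r ≡ 12 (mod 30). This is exactly r ≡ 12 (mod 30).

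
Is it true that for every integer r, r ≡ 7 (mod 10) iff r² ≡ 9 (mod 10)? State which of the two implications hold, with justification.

[⇒] Suppose r ≡ 7 (mod 10). Write r = 10j + 7. Then (10j + 7)² = 100j² + 140j + 49 = 10(10j² + 14j + 4) + 9, so r² ≡ 9 (mod 10).

[⇐] This fails: take r = 3. Then 3² = 9 ≡ 9 (mod 10), yet 3 ≡ 3 (mod 10), not 7.

The forward direction holds; the converse fails.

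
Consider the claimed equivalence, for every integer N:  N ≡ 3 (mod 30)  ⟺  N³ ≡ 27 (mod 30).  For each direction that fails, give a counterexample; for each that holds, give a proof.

(⟹) Suppose N ≡ 3 (mod 30). Write N = 30j + 3. Then (30j + 3)³ = 27000j³ + 8100j² + 810j + 27 = 30(900j³ + 270j² + 27j) + 27, so N³ ≡ 27 (mod 30).

(⟸) Conversely, suppose N³ ≡ 27 (mod 30). The only residue r in {0, …, 29} with r³ ≡ 27 (mod 30) is r = 3, so N ≡ 3 (mod 30).

Both implications hold.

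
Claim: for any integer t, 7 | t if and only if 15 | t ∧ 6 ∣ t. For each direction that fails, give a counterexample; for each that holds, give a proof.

(⟹) This fails: take t = 7. Certainly 7 ∣ 7, but 15 ∤ 7.

(⟸) This fails: take t = 30. Both 15 ∣ 30 and 6 ∣ 30, yet 30 is not a multiple of 7 (since 30 = 4·7 + 2), so 7 ∤ 30.

Neither direction holds.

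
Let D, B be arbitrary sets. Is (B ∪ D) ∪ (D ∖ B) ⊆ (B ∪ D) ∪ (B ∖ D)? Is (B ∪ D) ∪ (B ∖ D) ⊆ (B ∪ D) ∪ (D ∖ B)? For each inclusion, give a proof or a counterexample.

Both inclusions hold; the sets are equal.

(⊆) Let x ∈ (B ∪ D) ∪ (D ∖ B). Then either x ∈ D and x ∉ B; or x ∈ B and x ∉ D; or x ∈ D ∩ B. In each case x ∈ (B ∪ D) ∪ (B ∖ D), so (B ∪ D) ∪ (D ∖ B) ⊆ (B ∪ D) ∪ (B ∖ D).

(⊇) Let x ∈ (B ∪ D) ∪ (B ∖ D). Then either x ∈ D and x ∉ B; or x ∈ B and x ∉ D; or x ∈ D ∩ B. In each case x ∈ (B ∪ D) ∪ (D ∖ B), so (B ∪ D) ∪ (B ∖ D) ⊆ (B ∪ D) ∪ (D ∖ B).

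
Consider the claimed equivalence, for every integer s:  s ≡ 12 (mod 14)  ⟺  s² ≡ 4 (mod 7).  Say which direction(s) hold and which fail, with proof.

(⇒) Suppose s ≡ 12 (mod 14). Then s² ≡ 12² = 144 (mod 14), and since 7 ∣ 14, also s² ≡ 4 (mod 7).

(⇐) This fails: take s = 2. Then 2² = 4 ≡ 4 (mod 7), yet 2 ≡ 2 (mod 14), not 12.

(⇒) holds; (⇐) fails.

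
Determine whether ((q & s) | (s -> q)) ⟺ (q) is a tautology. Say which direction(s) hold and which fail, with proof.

Only the converse holds.

[⇒] This fails. Under s = F, q = F, the left side is true but the right side is false.

[⇐] Assume the antecedent. If s is true, the antecedent forces (s = T, q = T), and (q & s) | (s -> q) holds there. If s is false, (q & s) | (s -> q) reduces to true regardless of the other variables. Either way (q & s) | (s -> q) holds.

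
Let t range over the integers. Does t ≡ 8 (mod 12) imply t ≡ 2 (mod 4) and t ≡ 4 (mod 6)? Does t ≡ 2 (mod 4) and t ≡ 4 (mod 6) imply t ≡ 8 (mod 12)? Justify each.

(→) This fails: t = 8 gives 8 ≡ 8 (mod 12) but 8 ≡ 0 (mod 4), so the conjunction on the right does not hold.

(←) This fails: t = 10 satisfies both congruences on the right (10 ≡ 2 mod 4 and 10 ≡ 4 mod 6) yet 10 ≡ 10 (mod 12), not 8.

Both directions fail.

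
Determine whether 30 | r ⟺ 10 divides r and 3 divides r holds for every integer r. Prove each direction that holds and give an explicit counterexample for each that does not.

(⇒) If 30 ∣ r, write r = 30q. Since 30 = 3·10, r = 10·(3q), so 10 ∣ r; and since 30 = 10·3, r = 3·(10q), so 3 ∣ r.

(⇐) Suppose 10 ∣ r and 3 ∣ r. Any common multiple of 10 and 3 is a multiple of their lcm; here gcd(10, 3) = 1, so lcm(10, 3) = 10·3 = 30, so 30 ∣ r.

The biconditional holds.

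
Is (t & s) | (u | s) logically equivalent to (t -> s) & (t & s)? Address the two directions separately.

Only the converse holds.

Converse. Assume the antecedent. If s is true, (t & s) | (u | s) reduces to true regardless of the other variables. If s is false, the antecedent cannot hold. Either way (t & s) | (u | s) holds.

Forward direction. This fails. Under s = T, t = F, u = F, the left side is true but the right side is false.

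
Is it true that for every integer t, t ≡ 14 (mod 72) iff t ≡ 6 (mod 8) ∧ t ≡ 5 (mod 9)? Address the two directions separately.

Forward direction. Suppose t ≡ 14 (mod 72); write t = 72j + 14. Since 8 ∣ 72, reducing mod 8 gives t ≡ 14 ≡ 6 (mod 8); since 9 ∣ 72, reducing mod 9 gives t ≡ 14 ≡ 5 (mod 9).

Converse. If t ≡ 6 (mod 8) and t ≡ 5 (mod 9), then by the Chinese remainder theorem t ≡ 14 (mod 72). This is exactly t ≡ 14 (mod 72).

Both directions hold; the statement is true.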